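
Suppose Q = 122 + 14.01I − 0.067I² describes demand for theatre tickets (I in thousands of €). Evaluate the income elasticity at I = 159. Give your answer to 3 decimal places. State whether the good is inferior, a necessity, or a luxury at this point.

-1.769 (inferior good)

At I = 159: Q = 655.7630.
dQ/dI = 14.01 − 0.134I = -7.29600.
η = (dQ/dI)·(I/Q) = -7.29600 × (159/655.7630) = -1.769.
η < 0 ⇒ inferior good.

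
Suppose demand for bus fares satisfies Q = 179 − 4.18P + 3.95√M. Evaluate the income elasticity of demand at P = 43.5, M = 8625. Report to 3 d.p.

0.504

At P = 43.5, M = 8625: Q = 364.010.
Holding P constant, ∂Q/∂M = 3.95/(2√M) = 0.0212661.
η_M = (∂Q/∂M)·(M/Q) = 0.0212661 × (8625/364.010) = 0.504.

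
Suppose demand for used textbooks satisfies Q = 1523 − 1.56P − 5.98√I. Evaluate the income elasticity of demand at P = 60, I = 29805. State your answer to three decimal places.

-1.300

At P = 60, I = 29805: Q = 397.005.
Holding P constant, ∂Q/∂I = -5.98/(2√I) = -0.0173192.
η_I = (∂Q/∂I)·(I/Q) = -0.0173192 × (29805/397.005) = -1.300.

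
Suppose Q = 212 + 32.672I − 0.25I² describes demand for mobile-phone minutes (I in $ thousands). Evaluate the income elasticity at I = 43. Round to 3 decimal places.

At I = 43: Q = 1154.6460.
dQ/dI = 32.672 − 0.5I = 11.17200.
η = (dQ/dI)·(I/Q) = 11.17200 × (43/1154.6460) = 0.416.

0.416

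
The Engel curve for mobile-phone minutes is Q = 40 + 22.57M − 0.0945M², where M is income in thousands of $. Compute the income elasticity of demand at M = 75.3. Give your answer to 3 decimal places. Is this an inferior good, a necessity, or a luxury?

At M = 75.3: Q = 1203.6975.
dQ/dM = 22.57 − 0.189M = 8.33830.
η = (dQ/dM)·(M/Q) = 8.33830 × (75.3/1203.6975) = 0.522.
0 < η < 1 ⇒ necessity.

0.522 (necessity)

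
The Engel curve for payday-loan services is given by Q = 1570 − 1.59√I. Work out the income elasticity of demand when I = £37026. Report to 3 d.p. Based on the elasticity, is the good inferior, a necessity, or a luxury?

At I = 37026: Q = 1264.050.
dQ/dI = -1.59/(2√I) = -0.00413156 at this income.
η = (dQ/dI)·(I/Q) = -0.00413156 × (37026/1264.050) = -0.121.
Since η < 0, the good is an inferior good.

-0.121 (inferior good)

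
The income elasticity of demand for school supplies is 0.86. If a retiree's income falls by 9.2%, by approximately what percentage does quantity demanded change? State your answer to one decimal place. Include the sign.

%ΔQ ≈ η × %ΔI = 0.86 × (-9.2%) = -7.9%.

-7.9%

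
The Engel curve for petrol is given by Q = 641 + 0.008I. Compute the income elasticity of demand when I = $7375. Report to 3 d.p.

0.084

At I = 7375: Q = 700.000.
dQ/dI = 0.008.
η = (dQ/dI)·(I/Q) = 0.008 × (7375/700.000) = 0.084.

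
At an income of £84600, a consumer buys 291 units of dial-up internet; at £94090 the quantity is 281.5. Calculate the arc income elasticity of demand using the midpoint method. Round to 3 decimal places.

ΔQ = 281.5 − 291 = -9.5; midpoint Q̄ = (291 + 281.5)/2 = 286.25.
ΔI = 94090 − 84600 = 9490; midpoint Ī = (84600 + 94090)/2 = 89345.
η = (ΔQ/Q̄) ÷ (ΔI/Ī) = (-9.5/286.25) ÷ (9490/89345) = -0.312.

-0.312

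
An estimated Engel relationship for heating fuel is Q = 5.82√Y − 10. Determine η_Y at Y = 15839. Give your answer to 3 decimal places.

At Y = 15839: Q = 722.465.
dQ/dY = 5.82/(2√Y) = 0.0231222 at this income.
η = (dQ/dY)·(Y/Q) = 0.0231222 × (15839/722.465) = 0.507.

0.507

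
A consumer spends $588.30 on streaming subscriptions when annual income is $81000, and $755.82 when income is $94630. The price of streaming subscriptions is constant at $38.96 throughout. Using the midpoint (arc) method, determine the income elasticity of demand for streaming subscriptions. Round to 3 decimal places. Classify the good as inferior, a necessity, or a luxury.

1.606 (luxury)

With a constant price, Q₁ = 588.30/38.96 = 15.100 and Q₂ = 755.82/38.96 = 19.400 (equivalently, work directly with expenditure since P cancels).
Midpoint %ΔQ = (755.82 − 588.30)/672.06 = 0.24926; midpoint %ΔI = (94630 − 81000)/87815 = 0.15521.
η = 0.24926 / 0.15521 = 1.606.
η > 1 ⇒ luxury.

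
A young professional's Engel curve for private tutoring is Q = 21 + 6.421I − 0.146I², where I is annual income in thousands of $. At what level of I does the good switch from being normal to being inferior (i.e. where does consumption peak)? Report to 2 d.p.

21.99

dQ/dI = 6.421 − 0.292I.
The good is inferior where dQ/dI < 0. Setting dQ/dI = 0 gives I = 6.421 / 0.292 = 21.99.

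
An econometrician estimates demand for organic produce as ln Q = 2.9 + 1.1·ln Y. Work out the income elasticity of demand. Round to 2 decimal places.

1.10

In a log-linear demand, the coefficient on ln Y is the income elasticity.
So η = 1.10.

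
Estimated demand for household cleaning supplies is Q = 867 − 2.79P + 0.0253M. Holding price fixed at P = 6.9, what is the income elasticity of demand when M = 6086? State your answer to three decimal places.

At P = 6.9, M = 6086: Q = 1001.725.
Holding P constant, ∂Q/∂M = 0.0253.
η_M = (∂Q/∂M)·(M/Q) = 0.0253 × (6086/1001.725) = 0.154.

0.154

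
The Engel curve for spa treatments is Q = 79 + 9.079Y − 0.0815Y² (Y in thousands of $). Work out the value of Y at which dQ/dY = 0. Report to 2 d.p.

55.70

dQ/dY = 9.079 − 0.163Y.
The good is inferior where dQ/dY < 0. Setting dQ/dY = 0 gives Y = 9.079 / 0.163 = 55.70.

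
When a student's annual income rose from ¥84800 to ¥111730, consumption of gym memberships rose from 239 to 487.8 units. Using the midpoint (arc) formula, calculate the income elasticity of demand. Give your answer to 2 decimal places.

ΔQ = 487.8 − 239 = 248.8; midpoint Q̄ = (239 + 487.8)/2 = 363.4.
ΔI = 111730 − 84800 = 26930; midpoint Ī = (84800 + 111730)/2 = 98265.
η = (ΔQ/Q̄) ÷ (ΔI/Ī) = (248.8/363.4) ÷ (26930/98265) = 2.50.

2.50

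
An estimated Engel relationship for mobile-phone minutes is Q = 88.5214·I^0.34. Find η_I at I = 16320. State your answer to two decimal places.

0.34

For Q = A·I^β the income elasticity is constant and equal to β.
Here β = 0.34, so η = 0.34.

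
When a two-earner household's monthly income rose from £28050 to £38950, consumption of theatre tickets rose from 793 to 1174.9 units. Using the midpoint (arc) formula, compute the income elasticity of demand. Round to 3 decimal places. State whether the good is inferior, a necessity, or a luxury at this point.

1.193 (luxury)

ΔQ = 1174.9 − 793 = 381.9; midpoint Q̄ = (793 + 1174.9)/2 = 983.95.
ΔI = 38950 − 28050 = 10900; midpoint Ī = (28050 + 38950)/2 = 33500.
η = (ΔQ/Q̄) ÷ (ΔI/Ī) = (381.9/983.95) ÷ (10900/33500) = 1.193.
η > 1 ⇒ luxury.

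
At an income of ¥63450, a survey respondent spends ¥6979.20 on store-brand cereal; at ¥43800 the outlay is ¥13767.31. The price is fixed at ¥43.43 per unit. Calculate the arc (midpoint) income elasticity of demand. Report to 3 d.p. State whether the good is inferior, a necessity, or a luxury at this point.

With a constant price, Q₁ = 6979.20/43.43 = 160.700 and Q₂ = 13767.31/43.43 = 317.000 (equivalently, work directly with expenditure since P cancels).
Midpoint %ΔQ = (13767.31 − 6979.20)/10373.25 = 0.65439; midpoint %ΔI = (43800 − 63450)/53625 = -0.36643.
η = 0.65439 / -0.36643 = -1.786.
η < 0 ⇒ inferior good.

-1.786 (inferior good)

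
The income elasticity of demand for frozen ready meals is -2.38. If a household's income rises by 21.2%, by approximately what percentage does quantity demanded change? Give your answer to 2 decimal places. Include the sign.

-50.46%

%ΔQ ≈ η × %ΔI = -2.38 × 21.2% = -50.46%.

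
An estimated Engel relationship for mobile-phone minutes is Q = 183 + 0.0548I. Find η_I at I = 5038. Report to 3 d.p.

0.601

At I = 5038: Q = 459.082.
dQ/dI = 0.0548.
η = (dQ/dI)·(I/Q) = 0.0548 × (5038/459.082) = 0.601.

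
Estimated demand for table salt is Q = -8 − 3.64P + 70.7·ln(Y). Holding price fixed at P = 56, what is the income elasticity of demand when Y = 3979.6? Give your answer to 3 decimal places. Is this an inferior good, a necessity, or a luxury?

At P = 56, Y = 3979.6: Q = 374.188.
Holding P constant, ∂Q/∂Y = 70.7/Y = 0.0177656.
η_Y = (∂Q/∂Y)·(Y/Q) = 0.0177656 × (3979.6/374.188) = 0.189.
Since 0 < η < 1, this is a necessity.

0.189 (necessity)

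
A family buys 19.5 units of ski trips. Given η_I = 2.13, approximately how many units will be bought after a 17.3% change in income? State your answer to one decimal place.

26.7

%ΔQ ≈ η × %ΔI = 2.13 × 17.3% = 36.849%.
New Q ≈ 19.5 × (1 + 0.36849) = 26.7.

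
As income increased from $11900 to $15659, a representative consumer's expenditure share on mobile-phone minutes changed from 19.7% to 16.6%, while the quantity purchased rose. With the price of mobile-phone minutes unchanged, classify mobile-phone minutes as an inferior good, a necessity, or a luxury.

Quantity rises but the budget share falls as income rises, so 0 < η < 1.

necessity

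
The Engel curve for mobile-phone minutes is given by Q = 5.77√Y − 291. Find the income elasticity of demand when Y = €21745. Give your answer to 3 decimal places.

0.760

At Y = 21745: Q = 559.855.
dQ/dY = 5.77/(2√Y) = 0.0195644 at this income.
η = (dQ/dY)·(Y/Q) = 0.0195644 × (21745/559.855) = 0.760.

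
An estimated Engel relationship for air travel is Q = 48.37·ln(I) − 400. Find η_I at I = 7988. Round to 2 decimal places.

1.40

At I = 7988: Q = 34.638.
dQ/dI = 48.37/I = 0.00605533 at this income.
η = (dQ/dI)·(I/Q) = 0.00605533 × (7988/34.638) = 1.40.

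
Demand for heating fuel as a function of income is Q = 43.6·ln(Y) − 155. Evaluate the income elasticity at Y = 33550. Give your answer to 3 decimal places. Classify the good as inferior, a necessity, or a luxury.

At Y = 33550: Q = 299.347.
dQ/dY = 43.6/Y = 0.00129955 at this income.
η = (dQ/dY)·(Y/Q) = 0.00129955 × (33550/299.347) = 0.146.
Since 0 < η < 1, the good is a necessity.

0.146 (necessity)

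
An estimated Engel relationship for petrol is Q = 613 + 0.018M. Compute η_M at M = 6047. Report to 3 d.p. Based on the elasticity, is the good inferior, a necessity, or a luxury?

0.151 (necessity)

At M = 6047: Q = 721.846.
dQ/dM = 0.018.
η = (dQ/dM)·(M/Q) = 0.018 × (6047/721.846) = 0.151.
Since 0 < η < 1, the good is a necessity.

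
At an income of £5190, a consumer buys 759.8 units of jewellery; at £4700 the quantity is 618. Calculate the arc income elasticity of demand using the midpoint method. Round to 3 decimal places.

2.077

ΔQ = 618 − 759.8 = -141.8; midpoint Q̄ = (759.8 + 618)/2 = 688.9.
ΔI = 4700 − 5190 = -490; midpoint Ī = (5190 + 4700)/2 = 4945.
η = (ΔQ/Q̄) ÷ (ΔI/Ī) = (-141.8/688.9) ÷ (-490/4945) = 2.077.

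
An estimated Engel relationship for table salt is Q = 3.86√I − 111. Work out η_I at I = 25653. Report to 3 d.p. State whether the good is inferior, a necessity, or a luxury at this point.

0.609 (necessity)

At I = 25653: Q = 507.239.
dQ/dI = 3.86/(2√I) = 0.01205 at this income.
η = (dQ/dI)·(I/Q) = 0.01205 × (25653/507.239) = 0.609.
Since 0 < η < 1, the good is a necessity.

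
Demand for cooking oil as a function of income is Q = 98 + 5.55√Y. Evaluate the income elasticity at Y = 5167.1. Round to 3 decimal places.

0.401

At Y = 5167.1: Q = 496.948.
dQ/dY = 5.55/(2√Y) = 0.0386046 at this income.
η = (dQ/dY)·(Y/Q) = 0.0386046 × (5167.1/496.948) = 0.401.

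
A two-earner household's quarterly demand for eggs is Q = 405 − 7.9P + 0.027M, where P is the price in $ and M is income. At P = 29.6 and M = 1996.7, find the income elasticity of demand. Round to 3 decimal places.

0.240

At P = 29.6, M = 1996.7: Q = 225.071.
Holding P constant, ∂Q/∂M = 0.027.
η_M = (∂Q/∂M)·(M/Q) = 0.027 × (1996.7/225.071) = 0.240.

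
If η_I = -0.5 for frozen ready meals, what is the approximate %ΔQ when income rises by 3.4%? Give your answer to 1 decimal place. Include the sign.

%ΔQ ≈ η × %ΔI = -0.5 × 3.4% = -1.7%.

-1.7%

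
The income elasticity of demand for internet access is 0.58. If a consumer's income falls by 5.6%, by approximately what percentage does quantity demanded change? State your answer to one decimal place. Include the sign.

-3.2%

%ΔQ ≈ η × %ΔI = 0.58 × (-5.6%) = -3.2%.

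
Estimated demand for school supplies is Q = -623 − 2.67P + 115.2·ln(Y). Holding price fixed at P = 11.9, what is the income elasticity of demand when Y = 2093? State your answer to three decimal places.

0.510

At P = 11.9, Y = 2093: Q = 226.087.
Holding P constant, ∂Q/∂Y = 115.2/Y = 0.0550406.
η_Y = (∂Q/∂Y)·(Y/Q) = 0.0550406 × (2093/226.087) = 0.510.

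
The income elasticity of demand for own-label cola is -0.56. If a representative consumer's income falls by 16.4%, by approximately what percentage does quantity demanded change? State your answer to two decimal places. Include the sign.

9.18%

%ΔQ ≈ η × %ΔI = -0.56 × (-16.4%) = 9.18%.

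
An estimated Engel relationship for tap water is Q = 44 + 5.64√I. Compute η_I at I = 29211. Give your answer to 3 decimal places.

At I = 29211: Q = 1007.945.
dQ/dI = 5.64/(2√I) = 0.0164997 at this income.
η = (dQ/dI)·(I/Q) = 0.0164997 × (29211/1007.945) = 0.478.

0.478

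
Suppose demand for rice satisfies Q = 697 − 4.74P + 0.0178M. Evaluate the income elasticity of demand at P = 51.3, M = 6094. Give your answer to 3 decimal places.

At P = 51.3, M = 6094: Q = 562.311.
Holding P constant, ∂Q/∂M = 0.0178.
η_M = (∂Q/∂M)·(M/Q) = 0.0178 × (6094/562.311) = 0.193.

0.193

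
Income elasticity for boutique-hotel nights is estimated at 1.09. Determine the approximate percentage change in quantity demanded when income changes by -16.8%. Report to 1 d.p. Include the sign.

%ΔQ ≈ η × %ΔI = 1.09 × (-16.8%) = -18.3%.

-18.3%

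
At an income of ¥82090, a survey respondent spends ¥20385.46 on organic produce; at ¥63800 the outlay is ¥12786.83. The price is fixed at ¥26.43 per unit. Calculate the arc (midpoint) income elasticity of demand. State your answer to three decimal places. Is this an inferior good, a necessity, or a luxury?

With a constant price, Q₁ = 20385.46/26.43 = 771.300 and Q₂ = 12786.83/26.43 = 483.800 (equivalently, work directly with expenditure since P cancels).
Midpoint %ΔQ = (12786.83 − 20385.46)/16586.15 = -0.45813; midpoint %ΔI = (63800 − 82090)/72945 = -0.25074.
η = -0.45813 / -0.25074 = 1.827.
η > 1 ⇒ luxury.

1.827 (luxury)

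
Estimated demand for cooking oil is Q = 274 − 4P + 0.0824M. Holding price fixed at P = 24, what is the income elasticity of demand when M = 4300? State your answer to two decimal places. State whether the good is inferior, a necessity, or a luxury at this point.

0.67 (necessity)

At P = 24, M = 4300: Q = 532.320.
Holding P constant, ∂Q/∂M = 0.0824.
η_M = (∂Q/∂M)·(M/Q) = 0.0824 × (4300/532.320) = 0.67.
Since 0 < η < 1, this is a necessity.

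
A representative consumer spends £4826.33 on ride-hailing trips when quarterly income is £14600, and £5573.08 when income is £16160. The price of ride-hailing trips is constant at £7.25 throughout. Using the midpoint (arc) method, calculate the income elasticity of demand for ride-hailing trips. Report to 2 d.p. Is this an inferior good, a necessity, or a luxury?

With a constant price, Q₁ = 4826.33/7.25 = 665.701 and Q₂ = 5573.08/7.25 = 768.701 (equivalently, work directly with expenditure since P cancels).
Midpoint %ΔQ = (5573.08 − 4826.33)/5199.71 = 0.14361; midpoint %ΔI = (16160 − 14600)/15380 = 0.10143.
η = 0.14361 / 0.10143 = 1.42.
η > 1 ⇒ luxury.

1.42 (luxury)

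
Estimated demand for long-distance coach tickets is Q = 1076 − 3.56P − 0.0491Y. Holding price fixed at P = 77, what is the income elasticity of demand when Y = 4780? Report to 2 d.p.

At P = 77, Y = 4780: Q = 567.182.
Holding P constant, ∂Q/∂Y = −0.0491.
η_Y = (∂Q/∂Y)·(Y/Q) = -0.0491 × (4780/567.182) = -0.41.

-0.41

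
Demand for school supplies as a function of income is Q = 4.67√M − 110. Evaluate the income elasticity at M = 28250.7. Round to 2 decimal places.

At M = 28250.7: Q = 674.931.
dQ/dM = 4.67/(2√M) = 0.0138922 at this income.
η = (dQ/dM)·(M/Q) = 0.0138922 × (28250.7/674.931) = 0.58.

0.58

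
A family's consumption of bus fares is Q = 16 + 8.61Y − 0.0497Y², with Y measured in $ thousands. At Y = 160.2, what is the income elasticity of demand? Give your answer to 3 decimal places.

At Y = 160.2: Q = 119.8192.
dQ/dY = 8.61 − 0.0994Y = -7.31388.
η = (dQ/dY)·(Y/Q) = -7.31388 × (160.2/119.8192) = -9.779.

-9.779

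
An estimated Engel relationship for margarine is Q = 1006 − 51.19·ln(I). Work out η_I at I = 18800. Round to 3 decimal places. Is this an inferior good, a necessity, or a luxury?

-0.102 (inferior good)

At I = 18800: Q = 502.208.
dQ/dI = -51.19/I = -0.00272287 at this income.
η = (dQ/dI)·(I/Q) = -0.00272287 × (18800/502.208) = -0.102.
Since η < 0, the good is an inferior good.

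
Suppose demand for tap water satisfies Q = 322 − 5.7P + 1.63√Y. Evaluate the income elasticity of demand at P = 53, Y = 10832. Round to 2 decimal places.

0.45

At P = 53, Y = 10832: Q = 189.545.
Holding P constant, ∂Q/∂Y = 1.63/(2√Y) = 0.00783075.
η_Y = (∂Q/∂Y)·(Y/Q) = 0.00783075 × (10832/189.545) = 0.45.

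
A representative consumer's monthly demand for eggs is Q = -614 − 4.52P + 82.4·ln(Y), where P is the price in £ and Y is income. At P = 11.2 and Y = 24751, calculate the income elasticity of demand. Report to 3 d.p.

0.488

At P = 11.2, Y = 24751: Q = 168.986.
Holding P constant, ∂Q/∂Y = 82.4/Y = 0.00332916.
η_Y = (∂Q/∂Y)·(Y/Q) = 0.00332916 × (24751/168.986) = 0.488.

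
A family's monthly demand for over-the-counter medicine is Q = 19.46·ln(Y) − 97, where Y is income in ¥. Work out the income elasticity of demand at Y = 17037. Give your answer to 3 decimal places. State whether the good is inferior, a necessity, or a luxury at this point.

0.210 (necessity)

At Y = 17037: Q = 92.602.
dQ/dY = 19.46/Y = 0.00114222 at this income.
η = (dQ/dY)·(Y/Q) = 0.00114222 × (17037/92.602) = 0.210.
Since 0 < η < 1, the good is a necessity.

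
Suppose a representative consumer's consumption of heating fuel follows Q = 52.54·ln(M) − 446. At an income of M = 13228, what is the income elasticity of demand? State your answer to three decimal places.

0.999

At M = 13228: Q = 52.609.
dQ/dM = 52.54/M = 0.00397188 at this income.
η = (dQ/dM)·(M/Q) = 0.00397188 × (13228/52.609) = 0.999.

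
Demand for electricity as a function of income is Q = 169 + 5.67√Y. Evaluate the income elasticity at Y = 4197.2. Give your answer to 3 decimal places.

0.342

At Y = 4197.2: Q = 536.335.
dQ/dY = 5.67/(2√Y) = 0.0437596 at this income.
η = (dQ/dY)·(Y/Q) = 0.0437596 × (4197.2/536.335) = 0.342.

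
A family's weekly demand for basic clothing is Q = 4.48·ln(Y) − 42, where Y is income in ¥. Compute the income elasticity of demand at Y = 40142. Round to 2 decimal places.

0.82

At Y = 40142: Q = 5.489.
dQ/dY = 4.48/Y = 0.000111604 at this income.
η = (dQ/dY)·(Y/Q) = 0.000111604 × (40142/5.489) = 0.82.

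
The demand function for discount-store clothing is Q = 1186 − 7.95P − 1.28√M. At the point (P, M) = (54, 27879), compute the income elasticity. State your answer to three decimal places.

At P = 54, M = 27879: Q = 542.978.
Holding P constant, ∂Q/∂M = -1.28/(2√M) = -0.00383302.
η_M = (∂Q/∂M)·(M/Q) = -0.00383302 × (27879/542.978) = -0.197.

-0.197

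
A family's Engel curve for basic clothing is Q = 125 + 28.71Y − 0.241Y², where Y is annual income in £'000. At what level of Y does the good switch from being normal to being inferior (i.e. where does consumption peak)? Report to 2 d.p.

dQ/dY = 28.71 − 0.482Y.
The good is inferior where dQ/dY < 0. Setting dQ/dY = 0 gives Y = 28.71 / 0.482 = 59.56.

59.56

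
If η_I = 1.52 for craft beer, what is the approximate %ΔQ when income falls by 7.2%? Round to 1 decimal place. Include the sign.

-10.9%

%ΔQ ≈ η × %ΔI = 1.52 × (-7.2%) = -10.9%.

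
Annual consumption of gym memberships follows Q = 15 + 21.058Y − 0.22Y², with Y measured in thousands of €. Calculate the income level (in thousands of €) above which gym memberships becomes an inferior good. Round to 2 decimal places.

47.86

dQ/dY = 21.058 − 0.44Y.
The good is inferior where dQ/dY < 0. Setting dQ/dY = 0 gives Y = 21.058 / 0.44 = 47.86.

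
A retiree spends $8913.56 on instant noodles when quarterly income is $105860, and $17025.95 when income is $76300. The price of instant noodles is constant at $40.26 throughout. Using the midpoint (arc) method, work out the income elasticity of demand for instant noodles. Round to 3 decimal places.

-1.927

With a constant price, Q₁ = 8913.56/40.26 = 221.400 and Q₂ = 17025.95/40.26 = 422.900 (equivalently, work directly with expenditure since P cancels).
Midpoint %ΔQ = (17025.95 − 8913.56)/12969.76 = 0.62549; midpoint %ΔI = (76300 − 105860)/91080 = -0.32455.
η = 0.62549 / -0.32455 = -1.927.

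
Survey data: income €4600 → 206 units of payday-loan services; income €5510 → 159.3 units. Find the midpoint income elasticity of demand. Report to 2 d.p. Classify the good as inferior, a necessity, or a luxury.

-1.42 (inferior good)

ΔQ = 159.3 − 206 = -46.7; midpoint Q̄ = (206 + 159.3)/2 = 182.65.
ΔI = 5510 − 4600 = 910; midpoint Ī = (4600 + 5510)/2 = 5055.
η = (ΔQ/Q̄) ÷ (ΔI/Ī) = (-46.7/182.65) ÷ (910/5055) = -1.42.
η < 0 ⇒ inferior good.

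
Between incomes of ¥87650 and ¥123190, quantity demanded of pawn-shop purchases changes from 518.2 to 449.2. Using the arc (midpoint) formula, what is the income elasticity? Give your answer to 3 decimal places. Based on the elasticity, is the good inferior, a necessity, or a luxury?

-0.423 (inferior good)

ΔQ = 449.2 − 518.2 = -69; midpoint Q̄ = (518.2 + 449.2)/2 = 483.7.
ΔI = 123190 − 87650 = 35540; midpoint Ī = (87650 + 123190)/2 = 105420.
η = (ΔQ/Q̄) ÷ (ΔI/Ī) = (-69/483.7) ÷ (35540/105420) = -0.423.
η < 0 ⇒ inferior good.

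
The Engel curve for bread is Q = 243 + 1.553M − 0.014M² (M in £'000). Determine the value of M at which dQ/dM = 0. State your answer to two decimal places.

dQ/dM = 1.553 − 0.028M.
The good is inferior where dQ/dM < 0. Setting dQ/dM = 0 gives M = 1.553 / 0.028 = 55.46.

55.46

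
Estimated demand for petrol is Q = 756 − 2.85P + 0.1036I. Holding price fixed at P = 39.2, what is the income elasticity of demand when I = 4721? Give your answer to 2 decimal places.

At P = 39.2, I = 4721: Q = 1133.376.
Holding P constant, ∂Q/∂I = 0.1036.
η_I = (∂Q/∂I)·(I/Q) = 0.1036 × (4721/1133.376) = 0.43.

0.43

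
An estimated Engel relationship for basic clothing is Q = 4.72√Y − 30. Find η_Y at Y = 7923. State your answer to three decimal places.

0.538

At Y = 7923: Q = 390.133.
dQ/dY = 4.72/(2√Y) = 0.0265135 at this income.
η = (dQ/dY)·(Y/Q) = 0.0265135 × (7923/390.133) = 0.538.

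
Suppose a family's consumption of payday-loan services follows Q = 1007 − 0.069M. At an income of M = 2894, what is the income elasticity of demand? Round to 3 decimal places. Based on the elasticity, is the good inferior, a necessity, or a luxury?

-0.247 (inferior good)

At M = 2894: Q = 807.314.
dQ/dM = −0.069.
η = (dQ/dM)·(M/Q) = -0.069 × (2894/807.314) = -0.247.
Since η < 0, the good is an inferior good.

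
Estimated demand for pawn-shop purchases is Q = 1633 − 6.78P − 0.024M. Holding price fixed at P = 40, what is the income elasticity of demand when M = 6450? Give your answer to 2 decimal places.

At P = 40, M = 6450: Q = 1207.000.
Holding P constant, ∂Q/∂M = −0.024.
η_M = (∂Q/∂M)·(M/Q) = -0.024 × (6450/1207.000) = -0.13.

-0.13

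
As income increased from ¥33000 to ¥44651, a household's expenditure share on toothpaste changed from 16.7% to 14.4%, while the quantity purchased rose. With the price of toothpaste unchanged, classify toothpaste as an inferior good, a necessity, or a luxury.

Quantity rises but the budget share falls as income rises, so 0 < η < 1.

necessity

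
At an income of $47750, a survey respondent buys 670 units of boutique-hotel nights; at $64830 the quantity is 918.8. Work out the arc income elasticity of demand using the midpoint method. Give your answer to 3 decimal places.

ΔQ = 918.8 − 670 = 248.8; midpoint Q̄ = (670 + 918.8)/2 = 794.4.
ΔI = 64830 − 47750 = 17080; midpoint Ī = (47750 + 64830)/2 = 56290.
η = (ΔQ/Q̄) ÷ (ΔI/Ī) = (248.8/794.4) ÷ (17080/56290) = 1.032.

1.032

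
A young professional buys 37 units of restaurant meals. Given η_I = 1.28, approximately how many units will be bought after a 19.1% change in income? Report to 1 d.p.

%ΔQ ≈ η × %ΔI = 1.28 × 19.1% = 24.448%.
New Q ≈ 37 × (1 + 0.24448) = 46.0.

46.0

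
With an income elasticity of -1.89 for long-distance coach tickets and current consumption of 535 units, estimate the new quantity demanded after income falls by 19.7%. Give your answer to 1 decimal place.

%ΔQ ≈ η × %ΔI = -1.89 × (-19.7%) = 37.233%.
New Q ≈ 535 × (1 + 0.37233) = 734.2.

734.2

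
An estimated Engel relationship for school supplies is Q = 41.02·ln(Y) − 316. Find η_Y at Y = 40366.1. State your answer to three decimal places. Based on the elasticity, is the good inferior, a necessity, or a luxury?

0.345 (necessity)

At Y = 40366.1: Q = 119.048.
dQ/dY = 41.02/Y = 0.0010162 at this income.
η = (dQ/dY)·(Y/Q) = 0.0010162 × (40366.1/119.048) = 0.345.
Since 0 < η < 1, the good is a necessity.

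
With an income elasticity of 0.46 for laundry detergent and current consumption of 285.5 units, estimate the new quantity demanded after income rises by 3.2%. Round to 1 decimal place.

289.7

%ΔQ ≈ η × %ΔI = 0.46 × 3.2% = 1.472%.
New Q ≈ 285.5 × (1 + 0.01472) = 289.7.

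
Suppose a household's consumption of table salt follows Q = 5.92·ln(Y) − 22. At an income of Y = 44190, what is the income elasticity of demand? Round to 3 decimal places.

0.143

At Y = 44190: Q = 41.322.
dQ/dY = 5.92/Y = 0.000133967 at this income.
η = (dQ/dY)·(Y/Q) = 0.000133967 × (44190/41.322) = 0.143.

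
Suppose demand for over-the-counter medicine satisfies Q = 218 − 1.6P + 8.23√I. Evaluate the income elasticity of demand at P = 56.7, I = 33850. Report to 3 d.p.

0.461

At P = 56.7, I = 33850: Q = 1641.466.
Holding P constant, ∂Q/∂I = 8.23/(2√I) = 0.0223661.
η_I = (∂Q/∂I)·(I/Q) = 0.0223661 × (33850/1641.466) = 0.461.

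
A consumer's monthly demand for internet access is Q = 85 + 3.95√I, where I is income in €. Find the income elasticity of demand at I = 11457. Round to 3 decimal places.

At I = 11457: Q = 507.798.
dQ/dI = 3.95/(2√I) = 0.0184515 at this income.
η = (dQ/dI)·(I/Q) = 0.0184515 × (11457/507.798) = 0.416.

0.416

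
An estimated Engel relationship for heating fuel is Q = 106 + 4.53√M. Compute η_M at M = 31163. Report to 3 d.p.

0.441

At M = 31163: Q = 905.683.
dQ/dM = 4.53/(2√M) = 0.0128306 at this income.
η = (dQ/dM)·(M/Q) = 0.0128306 × (31163/905.683) = 0.441.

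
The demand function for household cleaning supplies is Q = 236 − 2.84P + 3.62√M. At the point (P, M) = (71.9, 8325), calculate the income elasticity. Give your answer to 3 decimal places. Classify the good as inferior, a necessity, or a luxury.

At P = 71.9, M = 8325: Q = 362.098.
Holding P constant, ∂Q/∂M = 3.62/(2√M) = 0.0198375.
η_M = (∂Q/∂M)·(M/Q) = 0.0198375 × (8325/362.098) = 0.456.
Since 0 < η < 1, this is a necessity.

0.456 (necessity)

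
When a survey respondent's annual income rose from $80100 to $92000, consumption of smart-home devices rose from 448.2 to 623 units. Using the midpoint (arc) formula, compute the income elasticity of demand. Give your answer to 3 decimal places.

ΔQ = 623 − 448.2 = 174.8; midpoint Q̄ = (448.2 + 623)/2 = 535.6.
ΔI = 92000 − 80100 = 11900; midpoint Ī = (80100 + 92000)/2 = 86050.
η = (ΔQ/Q̄) ÷ (ΔI/Ī) = (174.8/535.6) ÷ (11900/86050) = 2.360.

2.360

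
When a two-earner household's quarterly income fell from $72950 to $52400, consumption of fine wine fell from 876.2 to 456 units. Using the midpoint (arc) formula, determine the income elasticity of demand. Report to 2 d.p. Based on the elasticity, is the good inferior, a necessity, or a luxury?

1.92 (luxury)

ΔQ = 456 − 876.2 = -420.2; midpoint Q̄ = (876.2 + 456)/2 = 666.1.
ΔI = 52400 − 72950 = -20550; midpoint Ī = (72950 + 52400)/2 = 62675.
η = (ΔQ/Q̄) ÷ (ΔI/Ī) = (-420.2/666.1) ÷ (-20550/62675) = 1.92.
η > 1 ⇒ luxury.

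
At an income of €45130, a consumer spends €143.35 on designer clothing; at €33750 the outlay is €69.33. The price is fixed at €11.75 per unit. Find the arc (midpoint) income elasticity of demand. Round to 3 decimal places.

2.412

With a constant price, Q₁ = 143.35/11.75 = 12.200 and Q₂ = 69.33/11.75 = 5.900 (equivalently, work directly with expenditure since P cancels).
Midpoint %ΔQ = (69.33 − 143.35)/106.34 = -0.69607; midpoint %ΔI = (33750 − 45130)/39440 = -0.28854.
η = -0.69607 / -0.28854 = 2.412.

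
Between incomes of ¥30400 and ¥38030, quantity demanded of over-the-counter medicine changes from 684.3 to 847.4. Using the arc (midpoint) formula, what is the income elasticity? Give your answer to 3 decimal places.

ΔQ = 847.4 − 684.3 = 163.1; midpoint Q̄ = (684.3 + 847.4)/2 = 765.85.
ΔI = 38030 − 30400 = 7630; midpoint Ī = (30400 + 38030)/2 = 34215.
η = (ΔQ/Q̄) ÷ (ΔI/Ī) = (163.1/765.85) ÷ (7630/34215) = 0.955.

0.955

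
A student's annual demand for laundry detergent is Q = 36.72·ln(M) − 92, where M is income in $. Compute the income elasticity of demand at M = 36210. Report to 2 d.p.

0.13

At M = 36210: Q = 293.453.
dQ/dM = 36.72/M = 0.00101408 at this income.
η = (dQ/dM)·(M/Q) = 0.00101408 × (36210/293.453) = 0.13.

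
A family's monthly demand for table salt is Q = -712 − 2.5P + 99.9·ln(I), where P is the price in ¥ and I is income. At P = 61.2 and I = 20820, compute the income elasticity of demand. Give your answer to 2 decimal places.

At P = 61.2, I = 20820: Q = 128.373.
Holding P constant, ∂Q/∂I = 99.9/I = 0.00479827.
η_I = (∂Q/∂I)·(I/Q) = 0.00479827 × (20820/128.373) = 0.78.

0.78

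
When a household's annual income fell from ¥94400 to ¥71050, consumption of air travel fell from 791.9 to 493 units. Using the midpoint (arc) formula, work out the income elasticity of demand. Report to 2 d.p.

ΔQ = 493 − 791.9 = -298.9; midpoint Q̄ = (791.9 + 493)/2 = 642.45.
ΔI = 71050 − 94400 = -23350; midpoint Ī = (94400 + 71050)/2 = 82725.
η = (ΔQ/Q̄) ÷ (ΔI/Ī) = (-298.9/642.45) ÷ (-23350/82725) = 1.65.

1.65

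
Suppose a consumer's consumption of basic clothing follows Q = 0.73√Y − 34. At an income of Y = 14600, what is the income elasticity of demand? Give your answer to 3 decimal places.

At Y = 14600: Q = 54.206.
dQ/dY = 0.73/(2√Y) = 0.00302076 at this income.
η = (dQ/dY)·(Y/Q) = 0.00302076 × (14600/54.206) = 0.814.

0.814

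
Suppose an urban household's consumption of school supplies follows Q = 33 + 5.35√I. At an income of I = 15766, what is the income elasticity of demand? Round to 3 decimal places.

0.477

At I = 15766: Q = 704.761.
dQ/dI = 5.35/(2√I) = 0.0213041 at this income.
η = (dQ/dI)·(I/Q) = 0.0213041 × (15766/704.761) = 0.477.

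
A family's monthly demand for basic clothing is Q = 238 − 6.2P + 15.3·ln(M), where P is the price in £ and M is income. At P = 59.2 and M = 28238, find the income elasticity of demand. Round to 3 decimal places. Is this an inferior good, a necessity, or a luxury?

At P = 59.2, M = 28238: Q = 27.761.
Holding P constant, ∂Q/∂M = 15.3/M = 0.000541823.
η_M = (∂Q/∂M)·(M/Q) = 0.000541823 × (28238/27.761) = 0.551.
Since 0 < η < 1, this is a necessity.

0.551 (necessity)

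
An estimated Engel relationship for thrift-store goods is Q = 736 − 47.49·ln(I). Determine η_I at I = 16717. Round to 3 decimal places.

-0.173

At I = 16717: Q = 274.199.
dQ/dI = -47.49/I = -0.00284082 at this income.
η = (dQ/dI)·(I/Q) = -0.00284082 × (16717/274.199) = -0.173.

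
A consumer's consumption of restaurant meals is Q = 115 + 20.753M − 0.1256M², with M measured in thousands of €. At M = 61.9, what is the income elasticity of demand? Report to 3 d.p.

0.351

At M = 61.9: Q = 918.3605.
dQ/dM = 20.753 − 0.2512M = 5.20372.
η = (dQ/dM)·(M/Q) = 5.20372 × (61.9/918.3605) = 0.351.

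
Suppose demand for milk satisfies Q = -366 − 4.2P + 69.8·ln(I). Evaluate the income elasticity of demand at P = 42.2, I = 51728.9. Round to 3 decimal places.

At P = 42.2, I = 51728.9: Q = 214.353.
Holding P constant, ∂Q/∂I = 69.8/I = 0.00134934.
η_I = (∂Q/∂I)·(I/Q) = 0.00134934 × (51728.9/214.353) = 0.326.

0.326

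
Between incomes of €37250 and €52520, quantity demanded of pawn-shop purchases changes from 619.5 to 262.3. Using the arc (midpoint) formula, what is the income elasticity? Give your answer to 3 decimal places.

-2.381

ΔQ = 262.3 − 619.5 = -357.2; midpoint Q̄ = (619.5 + 262.3)/2 = 440.9.
ΔI = 52520 − 37250 = 15270; midpoint Ī = (37250 + 52520)/2 = 44885.
η = (ΔQ/Q̄) ÷ (ΔI/Ī) = (-357.2/440.9) ÷ (15270/44885) = -2.381.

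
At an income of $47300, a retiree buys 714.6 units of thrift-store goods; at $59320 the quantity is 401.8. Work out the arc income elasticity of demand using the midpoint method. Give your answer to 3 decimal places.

ΔQ = 401.8 − 714.6 = -312.8; midpoint Q̄ = (714.6 + 401.8)/2 = 558.2.
ΔI = 59320 − 47300 = 12020; midpoint Ī = (47300 + 59320)/2 = 53310.
η = (ΔQ/Q̄) ÷ (ΔI/Ī) = (-312.8/558.2) ÷ (12020/53310) = -2.485.

-2.485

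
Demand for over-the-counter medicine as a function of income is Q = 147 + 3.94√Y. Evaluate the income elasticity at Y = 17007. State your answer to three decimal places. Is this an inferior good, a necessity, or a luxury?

At Y = 17007: Q = 660.819.
dQ/dY = 3.94/(2√Y) = 0.0151061 at this income.
η = (dQ/dY)·(Y/Q) = 0.0151061 × (17007/660.819) = 0.389.
Since 0 < η < 1, the good is a necessity.

0.389 (necessity)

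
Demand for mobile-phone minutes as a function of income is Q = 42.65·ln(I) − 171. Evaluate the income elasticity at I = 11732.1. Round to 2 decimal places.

At I = 11732.1: Q = 228.634.
dQ/dI = 42.65/I = 0.00363533 at this income.
η = (dQ/dI)·(I/Q) = 0.00363533 × (11732.1/228.634) = 0.19.

0.19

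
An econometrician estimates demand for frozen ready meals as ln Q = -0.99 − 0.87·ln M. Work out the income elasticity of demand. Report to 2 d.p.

-0.87

In a log-linear demand, the coefficient on ln M is the income elasticity.
So η = -0.87.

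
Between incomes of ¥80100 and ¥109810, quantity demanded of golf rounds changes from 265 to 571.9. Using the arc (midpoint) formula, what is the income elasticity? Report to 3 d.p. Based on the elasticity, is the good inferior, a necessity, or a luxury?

2.344 (luxury)

ΔQ = 571.9 − 265 = 306.9; midpoint Q̄ = (265 + 571.9)/2 = 418.45.
ΔI = 109810 − 80100 = 29710; midpoint Ī = (80100 + 109810)/2 = 94955.
η = (ΔQ/Q̄) ÷ (ΔI/Ī) = (306.9/418.45) ÷ (29710/94955) = 2.344.
η > 1 ⇒ luxury.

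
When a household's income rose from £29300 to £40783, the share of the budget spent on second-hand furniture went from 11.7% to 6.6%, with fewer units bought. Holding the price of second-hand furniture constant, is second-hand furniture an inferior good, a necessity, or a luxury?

inferior good

Quantity demanded falls as income rises, so η < 0.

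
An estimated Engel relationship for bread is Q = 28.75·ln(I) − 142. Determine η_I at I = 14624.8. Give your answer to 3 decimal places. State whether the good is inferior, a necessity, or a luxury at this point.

0.215 (necessity)

At I = 14624.8: Q = 133.726.
dQ/dI = 28.75/I = 0.00196584 at this income.
η = (dQ/dI)·(I/Q) = 0.00196584 × (14624.8/133.726) = 0.215.
Since 0 < η < 1, the good is a necessity.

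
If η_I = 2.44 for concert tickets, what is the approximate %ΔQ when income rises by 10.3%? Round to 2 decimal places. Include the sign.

%ΔQ ≈ η × %ΔI = 2.44 × 10.3% = 25.13%.

25.13%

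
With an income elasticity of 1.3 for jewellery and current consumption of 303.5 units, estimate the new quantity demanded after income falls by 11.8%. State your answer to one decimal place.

%ΔQ ≈ η × %ΔI = 1.3 × (-11.8%) = -15.34%.
New Q ≈ 303.5 × (1 − 0.1534) = 256.9.

256.9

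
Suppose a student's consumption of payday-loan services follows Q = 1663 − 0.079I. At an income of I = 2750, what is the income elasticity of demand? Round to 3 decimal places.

At I = 2750: Q = 1445.750.
dQ/dI = −0.079.
η = (dQ/dI)·(I/Q) = -0.079 × (2750/1445.750) = -0.150.

-0.150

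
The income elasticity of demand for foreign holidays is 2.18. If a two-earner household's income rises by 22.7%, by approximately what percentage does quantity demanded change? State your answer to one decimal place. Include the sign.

%ΔQ ≈ η × %ΔI = 2.18 × 22.7% = 49.5%.

49.5%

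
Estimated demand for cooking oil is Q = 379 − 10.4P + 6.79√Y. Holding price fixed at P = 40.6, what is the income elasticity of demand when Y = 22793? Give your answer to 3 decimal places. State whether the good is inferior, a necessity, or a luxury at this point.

At P = 40.6, Y = 22793: Q = 981.870.
Holding P constant, ∂Q/∂Y = 6.79/(2√Y) = 0.0224874.
η_Y = (∂Q/∂Y)·(Y/Q) = 0.0224874 × (22793/981.870) = 0.522.
Since 0 < η < 1, this is a necessity.

0.522 (necessity)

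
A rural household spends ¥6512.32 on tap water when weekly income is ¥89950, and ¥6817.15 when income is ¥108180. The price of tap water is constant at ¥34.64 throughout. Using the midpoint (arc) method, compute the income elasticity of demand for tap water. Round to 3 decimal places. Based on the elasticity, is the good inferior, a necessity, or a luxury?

With a constant price, Q₁ = 6512.32/34.64 = 188.000 and Q₂ = 6817.15/34.64 = 196.800 (equivalently, work directly with expenditure since P cancels).
Midpoint %ΔQ = (6817.15 − 6512.32)/6664.74 = 0.04574; midpoint %ΔI = (108180 − 89950)/99065 = 0.18402.
η = 0.04574 / 0.18402 = 0.249.
0 < η < 1 ⇒ necessity.

0.249 (necessity)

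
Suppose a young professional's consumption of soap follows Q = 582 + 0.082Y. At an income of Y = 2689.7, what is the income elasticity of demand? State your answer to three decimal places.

At Y = 2689.7: Q = 802.555.
dQ/dY = 0.082.
η = (dQ/dY)·(Y/Q) = 0.082 × (2689.7/802.555) = 0.275.

0.275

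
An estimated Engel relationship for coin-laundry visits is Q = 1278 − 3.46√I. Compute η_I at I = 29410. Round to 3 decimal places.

At I = 29410: Q = 684.633.
dQ/dI = -3.46/(2√I) = -0.0100878 at this income.
η = (dQ/dI)·(I/Q) = -0.0100878 × (29410/684.633) = -0.433.

-0.433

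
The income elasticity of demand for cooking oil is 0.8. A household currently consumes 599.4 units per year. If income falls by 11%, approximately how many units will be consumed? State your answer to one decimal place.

546.7

%ΔQ ≈ η × %ΔI = 0.8 × (-11%) = -8.8%.
New Q ≈ 599.4 × (1 − 0.088) = 546.7.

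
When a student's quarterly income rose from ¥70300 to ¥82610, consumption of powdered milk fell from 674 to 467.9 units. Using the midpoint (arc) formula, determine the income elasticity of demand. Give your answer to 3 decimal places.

-2.242

ΔQ = 467.9 − 674 = -206.1; midpoint Q̄ = (674 + 467.9)/2 = 570.95.
ΔI = 82610 − 70300 = 12310; midpoint Ī = (70300 + 82610)/2 = 76455.
η = (ΔQ/Q̄) ÷ (ΔI/Ī) = (-206.1/570.95) ÷ (12310/76455) = -2.242.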